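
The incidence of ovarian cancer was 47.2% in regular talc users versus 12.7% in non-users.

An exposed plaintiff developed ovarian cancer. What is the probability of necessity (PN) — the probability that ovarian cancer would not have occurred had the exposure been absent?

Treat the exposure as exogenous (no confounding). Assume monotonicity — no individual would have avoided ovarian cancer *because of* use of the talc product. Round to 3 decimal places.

p₁ = 0.472, p₀ = 0.127.
Under exogeneity and monotonicity, PN = (p₁ − p₀) / p₁.
PN = (0.472 − 0.127) / 0.472 = 0.345 / 0.472 ≈ 0.7309

PN ≈ 0.731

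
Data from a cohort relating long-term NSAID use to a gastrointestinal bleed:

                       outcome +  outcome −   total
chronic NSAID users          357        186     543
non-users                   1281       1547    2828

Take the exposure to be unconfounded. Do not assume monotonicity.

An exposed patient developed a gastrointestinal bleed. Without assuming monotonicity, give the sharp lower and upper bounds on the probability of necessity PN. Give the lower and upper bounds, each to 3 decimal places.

p₁ = P(outcome | exposed) = 357/543 = 0.65746
p₀ = P(outcome | unexposed) = 1281/2828 = 0.45297
Under exogeneity alone the bounds on PN are max{0,(p₁−p₀)/p₁} ≤ PN ≤ min{1,(1−p₀)/p₁}.
  lower = (p₁ − p₀)/p₁ = 0.20449 / 0.65746 ≈ 0.3110
  upper = min{1, (1 − p₀)/p₁} = 0.54703 / 0.65746 ≈ 0.8320

0.311 ≤ PN ≤ 0.832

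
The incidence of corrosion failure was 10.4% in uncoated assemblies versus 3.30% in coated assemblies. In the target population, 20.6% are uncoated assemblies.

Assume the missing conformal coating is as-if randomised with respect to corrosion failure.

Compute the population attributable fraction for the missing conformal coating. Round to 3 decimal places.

p₁ = 0.104, p₀ = 0.033.
Overall risk P(Y=1) = π·p₁ + (1−π)·p₀ = 0.206×0.104 + 0.794×0.033 = 0.047626.
Under exogeneity, PAF = [P(Y=1) − p₀] / P(Y=1).
PAF = (0.047626 − 0.033) / 0.047626 ≈ 0.3071

PAF ≈ 0.307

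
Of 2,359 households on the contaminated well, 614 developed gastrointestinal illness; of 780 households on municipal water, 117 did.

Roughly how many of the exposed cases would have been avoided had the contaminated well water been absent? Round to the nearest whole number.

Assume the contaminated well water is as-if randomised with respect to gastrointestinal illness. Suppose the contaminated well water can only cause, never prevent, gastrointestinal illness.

about 260 cases

p₁ = P(outcome | exposed) = 614/2359 = 0.26028
p₀ = P(outcome | unexposed) = 117/780 = 0.15
PN = (p₁ − p₀)/p₁ = (0.26028 − 0.15) / 0.26028 ≈ 0.42370.
Attributable cases ≈ PN × (exposed cases) = 0.42370 × 614 ≈ 260.15.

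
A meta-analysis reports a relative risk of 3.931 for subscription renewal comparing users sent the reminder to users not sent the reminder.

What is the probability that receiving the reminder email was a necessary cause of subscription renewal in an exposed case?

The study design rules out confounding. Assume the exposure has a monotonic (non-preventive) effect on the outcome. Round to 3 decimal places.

Under exogeneity and monotonicity, PN = (RR − 1) / RR = 1 − 1/RR.
PN = (3.931 − 1) / 3.931 = 2.931 / 3.931 ≈ 0.7456

PN ≈ 0.746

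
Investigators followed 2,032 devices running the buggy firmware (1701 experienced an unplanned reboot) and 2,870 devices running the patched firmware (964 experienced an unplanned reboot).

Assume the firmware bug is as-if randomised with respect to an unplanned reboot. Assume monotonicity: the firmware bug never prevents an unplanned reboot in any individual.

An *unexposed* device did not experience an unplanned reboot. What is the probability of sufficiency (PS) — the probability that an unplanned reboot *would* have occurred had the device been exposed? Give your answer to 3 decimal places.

p₁ = P(outcome | exposed) = 1701/2032 = 0.83711
p₀ = P(outcome | unexposed) = 964/2870 = 0.33589
Under exogeneity and monotonicity, PS = (p₁ − p₀) / (1 − p₀).
PS = (0.83711 − 0.33589) / (1 − 0.33589) = 0.50122 / 0.66411 ≈ 0.7547

PS ≈ 0.755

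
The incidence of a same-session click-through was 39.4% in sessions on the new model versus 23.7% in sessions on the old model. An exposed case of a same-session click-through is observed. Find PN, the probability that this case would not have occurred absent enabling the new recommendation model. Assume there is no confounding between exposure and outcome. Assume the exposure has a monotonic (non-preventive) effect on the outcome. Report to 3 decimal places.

PN ≈ 0.398

p₁ = 0.394, p₀ = 0.237.
Under exogeneity and monotonicity, PN = (p₁ − p₀) / p₁.
PN = (0.394 − 0.237) / 0.394 = 0.157 / 0.394 ≈ 0.3985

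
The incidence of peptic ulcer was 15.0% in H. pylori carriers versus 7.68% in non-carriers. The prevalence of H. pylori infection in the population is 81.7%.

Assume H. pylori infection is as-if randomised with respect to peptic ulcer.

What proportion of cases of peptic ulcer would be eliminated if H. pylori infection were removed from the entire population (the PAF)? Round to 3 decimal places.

p₁ = 0.15, p₀ = 0.0768.
Overall risk P(Y=1) = π·p₁ + (1−π)·p₀ = 0.817×0.15 + 0.183×0.0768 = 0.1366.
Under exogeneity, PAF = [P(Y=1) − p₀] / P(Y=1).
PAF = (0.1366 − 0.0768) / 0.1366 ≈ 0.4378

PAF ≈ 0.438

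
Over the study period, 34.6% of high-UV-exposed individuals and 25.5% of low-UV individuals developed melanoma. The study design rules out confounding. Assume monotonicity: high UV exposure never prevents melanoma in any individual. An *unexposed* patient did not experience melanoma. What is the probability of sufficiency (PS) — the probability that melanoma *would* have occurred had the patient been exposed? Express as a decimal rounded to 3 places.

PS ≈ 0.122

p₁ = 0.346, p₀ = 0.255.
Under exogeneity and monotonicity, PS = (p₁ − p₀) / (1 − p₀).
PS = (0.346 − 0.255) / (1 − 0.255) = 0.091 / 0.745 ≈ 0.1221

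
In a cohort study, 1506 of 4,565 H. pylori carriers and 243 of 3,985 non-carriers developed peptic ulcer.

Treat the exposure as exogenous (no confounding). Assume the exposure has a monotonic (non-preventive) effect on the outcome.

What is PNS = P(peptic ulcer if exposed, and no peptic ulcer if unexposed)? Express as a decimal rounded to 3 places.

p₁ = P(outcome | exposed) = 1506/4565 = 0.3299
p₀ = P(outcome | unexposed) = 243/3985 = 0.060979
Under exogeneity and monotonicity, PNS = p₁ − p₀.
PNS = 0.3299 − 0.060979 = 0.26892

PNS ≈ 0.269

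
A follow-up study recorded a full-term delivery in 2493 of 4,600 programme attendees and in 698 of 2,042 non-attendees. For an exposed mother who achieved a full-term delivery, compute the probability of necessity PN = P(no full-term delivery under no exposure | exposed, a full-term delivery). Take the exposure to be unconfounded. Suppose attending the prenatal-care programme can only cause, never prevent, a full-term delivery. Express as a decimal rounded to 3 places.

p₁ = P(outcome | exposed) = 2493/4600 = 0.54196
p₀ = P(outcome | unexposed) = 698/2042 = 0.34182
Under exogeneity and monotonicity, PN = (p₁ − p₀) / p₁.
PN = (0.54196 − 0.34182) / 0.54196 = 0.20013 / 0.54196 ≈ 0.3693

PN ≈ 0.369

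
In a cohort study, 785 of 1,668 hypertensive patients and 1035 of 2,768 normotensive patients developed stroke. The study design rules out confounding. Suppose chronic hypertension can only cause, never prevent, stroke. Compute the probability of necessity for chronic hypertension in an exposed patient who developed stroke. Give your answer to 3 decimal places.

PN ≈ 0.205

p₁ = P(outcome | exposed) = 785/1668 = 0.47062
p₀ = P(outcome | unexposed) = 1035/2768 = 0.37392
Under exogeneity and monotonicity, PN = (p₁ − p₀) / p₁.
PN = (0.47062 − 0.37392) / 0.47062 = 0.096707 / 0.47062 ≈ 0.2055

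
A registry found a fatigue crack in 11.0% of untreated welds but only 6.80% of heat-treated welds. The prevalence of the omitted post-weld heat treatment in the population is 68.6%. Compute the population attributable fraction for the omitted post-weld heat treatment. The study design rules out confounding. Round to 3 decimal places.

PAF ≈ 0.298

p₁ = 0.11, p₀ = 0.068.
Overall risk P(Y=1) = π·p₁ + (1−π)·p₀ = 0.686×0.11 + 0.314×0.068 = 0.096812.
Under exogeneity, PAF = [P(Y=1) − p₀] / P(Y=1).
PAF = (0.096812 − 0.068) / 0.096812 ≈ 0.2976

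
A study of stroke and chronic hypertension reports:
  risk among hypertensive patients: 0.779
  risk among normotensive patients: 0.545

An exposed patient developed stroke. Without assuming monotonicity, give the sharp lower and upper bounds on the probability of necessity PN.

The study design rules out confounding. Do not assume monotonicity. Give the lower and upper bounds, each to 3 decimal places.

0.300 ≤ PN ≤ 0.584

Let p₁ = 0.779, p₀ = 0.545.
Under exogeneity alone the bounds on PN are max{0,(p₁−p₀)/p₁} ≤ PN ≤ min{1,(1−p₀)/p₁}.
  lower = (p₁ − p₀)/p₁ = 0.234 / 0.779 ≈ 0.3004
  upper = min{1, (1 − p₀)/p₁} = 0.455 / 0.779 ≈ 0.5841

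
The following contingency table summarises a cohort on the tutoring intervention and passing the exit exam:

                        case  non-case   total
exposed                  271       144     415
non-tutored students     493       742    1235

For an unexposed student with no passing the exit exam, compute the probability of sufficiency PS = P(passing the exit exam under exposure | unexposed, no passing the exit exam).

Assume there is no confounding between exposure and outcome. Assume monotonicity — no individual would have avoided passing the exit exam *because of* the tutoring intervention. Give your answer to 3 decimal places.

PS ≈ 0.422

p₁ = P(outcome | exposed) = 271/415 = 0.65301
p₀ = P(outcome | unexposed) = 493/1235 = 0.39919
Under exogeneity and monotonicity, PS = (p₁ − p₀)/(1 − p₀).
PS = (0.65301 − 0.39919) / 0.60081 ≈ 0.4225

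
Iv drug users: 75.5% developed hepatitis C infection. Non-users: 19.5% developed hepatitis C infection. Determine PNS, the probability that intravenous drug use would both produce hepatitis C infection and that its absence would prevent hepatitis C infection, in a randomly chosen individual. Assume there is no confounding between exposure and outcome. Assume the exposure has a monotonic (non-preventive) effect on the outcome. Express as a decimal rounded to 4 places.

PNS ≈ 0.5600

p₁ = 0.755, p₀ = 0.195.
Under exogeneity and monotonicity, PNS = p₁ − p₀.
PNS = 0.755 − 0.195 = 0.56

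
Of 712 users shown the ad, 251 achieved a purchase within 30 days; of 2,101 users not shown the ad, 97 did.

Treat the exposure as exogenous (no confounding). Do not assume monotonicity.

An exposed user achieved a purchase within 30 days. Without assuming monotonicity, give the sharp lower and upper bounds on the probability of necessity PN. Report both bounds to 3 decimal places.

p₁ = P(outcome | exposed) = 251/712 = 0.35253
p₀ = P(outcome | unexposed) = 97/2101 = 0.046168
Under exogeneity alone the bounds on PN are max{0,(p₁−p₀)/p₁} ≤ PN ≤ min{1,(1−p₀)/p₁}.
  lower = (p₁ − p₀)/p₁ = 0.30636 / 0.35253 ≈ 0.8690
  upper = min{1, (1 − p₀)/p₁} = 0.95383 / 0.35253 ≈ 2.7057 → capped at 1

0.869 ≤ PN ≤ 1.000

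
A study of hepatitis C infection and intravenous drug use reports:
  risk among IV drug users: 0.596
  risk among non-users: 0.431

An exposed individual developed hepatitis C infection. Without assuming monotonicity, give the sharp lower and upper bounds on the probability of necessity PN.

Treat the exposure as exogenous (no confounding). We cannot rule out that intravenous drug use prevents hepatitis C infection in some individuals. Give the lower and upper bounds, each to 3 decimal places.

0.277 ≤ PN ≤ 0.955

Let p₁ = 0.596, p₀ = 0.431.
Under exogeneity alone the bounds on PN are max{0,(p₁−p₀)/p₁} ≤ PN ≤ min{1,(1−p₀)/p₁}.
  lower = (p₁ − p₀)/p₁ = 0.165 / 0.596 ≈ 0.2768
  upper = min{1, (1 − p₀)/p₁} = 0.569 / 0.596 ≈ 0.9547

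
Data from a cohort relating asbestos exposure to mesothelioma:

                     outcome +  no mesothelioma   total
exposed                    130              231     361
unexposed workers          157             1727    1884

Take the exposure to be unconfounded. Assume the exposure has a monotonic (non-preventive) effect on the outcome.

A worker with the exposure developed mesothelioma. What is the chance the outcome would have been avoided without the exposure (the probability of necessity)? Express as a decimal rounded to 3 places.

p₁ = P(outcome | exposed) = 130/361 = 0.36011
p₀ = P(outcome | unexposed) = 157/1884 = 0.083333
Under exogeneity and monotonicity, PN = (p₁ − p₀) / p₁.
PN = (0.36011 − 0.083333) / 0.36011 = 0.27678 / 0.36011 ≈ 0.7686

PN ≈ 0.769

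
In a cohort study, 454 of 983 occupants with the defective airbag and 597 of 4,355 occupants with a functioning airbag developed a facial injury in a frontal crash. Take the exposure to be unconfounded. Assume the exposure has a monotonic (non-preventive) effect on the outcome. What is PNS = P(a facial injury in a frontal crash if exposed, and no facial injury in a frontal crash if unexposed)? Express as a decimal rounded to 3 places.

p₁ = P(outcome | exposed) = 454/983 = 0.46185
p₀ = P(outcome | unexposed) = 597/4355 = 0.13708
Under exogeneity and monotonicity, PNS = p₁ − p₀.
PNS = 0.46185 − 0.13708 = 0.32477

PNS ≈ 0.325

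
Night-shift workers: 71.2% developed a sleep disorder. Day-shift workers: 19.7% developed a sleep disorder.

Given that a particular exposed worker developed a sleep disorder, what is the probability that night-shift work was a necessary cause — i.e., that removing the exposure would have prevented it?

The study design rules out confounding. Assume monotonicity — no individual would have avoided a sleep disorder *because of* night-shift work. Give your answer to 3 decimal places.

p₁ = 0.712, p₀ = 0.197.
Under exogeneity and monotonicity, PN = (p₁ − p₀) / p₁.
PN = (0.712 − 0.197) / 0.712 = 0.515 / 0.712 ≈ 0.7233

PN ≈ 0.723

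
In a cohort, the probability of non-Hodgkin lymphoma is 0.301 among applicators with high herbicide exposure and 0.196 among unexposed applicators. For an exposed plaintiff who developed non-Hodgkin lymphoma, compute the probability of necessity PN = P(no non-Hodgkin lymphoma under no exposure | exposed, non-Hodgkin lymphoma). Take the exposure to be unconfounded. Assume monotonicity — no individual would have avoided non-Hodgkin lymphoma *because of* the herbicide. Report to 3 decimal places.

PN ≈ 0.349

Let p₁ = 0.301, p₀ = 0.196.
Under exogeneity and monotonicity, PN = (p₁ − p₀) / p₁.
PN = (0.301 − 0.196) / 0.301 = 0.105 / 0.301 ≈ 0.3488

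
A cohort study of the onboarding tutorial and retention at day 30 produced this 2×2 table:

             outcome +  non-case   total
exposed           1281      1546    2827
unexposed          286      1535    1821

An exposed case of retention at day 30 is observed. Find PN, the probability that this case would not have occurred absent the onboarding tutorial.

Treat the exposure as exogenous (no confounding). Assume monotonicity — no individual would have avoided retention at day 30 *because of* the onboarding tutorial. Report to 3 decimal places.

PN ≈ 0.653

p₁ = P(outcome | exposed) = 1281/2827 = 0.45313
p₀ = P(outcome | unexposed) = 286/1821 = 0.15706
Under exogeneity and monotonicity, PN = (p₁ − p₀) / p₁.
PN = (0.45313 − 0.15706) / 0.45313 = 0.29607 / 0.45313 ≈ 0.6534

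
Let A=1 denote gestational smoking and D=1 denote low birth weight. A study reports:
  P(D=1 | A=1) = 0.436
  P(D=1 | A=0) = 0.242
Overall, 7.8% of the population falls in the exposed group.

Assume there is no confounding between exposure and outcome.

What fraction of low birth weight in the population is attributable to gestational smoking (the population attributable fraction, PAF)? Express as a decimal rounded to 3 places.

PAF ≈ 0.059

Let p₁ = 0.436, p₀ = 0.242.
Overall risk P(Y=1) = π·p₁ + (1−π)·p₀ = 0.078×0.436 + 0.922×0.242 = 0.25713.
Under exogeneity, PAF = [P(Y=1) − p₀] / P(Y=1).
PAF = (0.25713 − 0.242) / 0.25713 ≈ 0.0588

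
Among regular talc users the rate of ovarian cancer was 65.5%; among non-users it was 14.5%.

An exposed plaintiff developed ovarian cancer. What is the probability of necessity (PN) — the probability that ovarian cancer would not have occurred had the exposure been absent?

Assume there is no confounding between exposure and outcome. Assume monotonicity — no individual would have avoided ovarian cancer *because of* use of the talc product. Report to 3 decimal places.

PN ≈ 0.779

p₁ = 0.655, p₀ = 0.145.
Under exogeneity and monotonicity, PN = (p₁ − p₀) / p₁.
PN = (0.655 − 0.145) / 0.655 = 0.51 / 0.655 ≈ 0.7786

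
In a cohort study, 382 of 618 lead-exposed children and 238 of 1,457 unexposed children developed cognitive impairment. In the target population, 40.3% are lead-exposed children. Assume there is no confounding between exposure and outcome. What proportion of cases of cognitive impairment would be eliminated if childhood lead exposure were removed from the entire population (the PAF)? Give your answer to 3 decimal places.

PAF ≈ 0.529

p₁ = P(outcome | exposed) = 382/618 = 0.61812
p₀ = P(outcome | unexposed) = 238/1457 = 0.16335
Overall risk P(Y=1) = π·p₁ + (1−π)·p₀ = 0.403×0.61812 + 0.597×0.16335 = 0.34662.
Under exogeneity, PAF = [P(Y=1) − p₀] / P(Y=1).
PAF = (0.34662 − 0.16335) / 0.34662 ≈ 0.5287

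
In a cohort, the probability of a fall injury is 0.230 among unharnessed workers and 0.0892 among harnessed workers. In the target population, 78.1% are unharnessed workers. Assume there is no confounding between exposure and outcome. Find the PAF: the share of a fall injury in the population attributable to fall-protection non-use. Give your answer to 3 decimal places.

Let p₁ = 0.23, p₀ = 0.0892.
Overall risk P(Y=1) = π·p₁ + (1−π)·p₀ = 0.781×0.23 + 0.219×0.0892 = 0.19916.
Under exogeneity, PAF = [P(Y=1) − p₀] / P(Y=1).
PAF = (0.19916 − 0.0892) / 0.19916 ≈ 0.5521

PAF ≈ 0.552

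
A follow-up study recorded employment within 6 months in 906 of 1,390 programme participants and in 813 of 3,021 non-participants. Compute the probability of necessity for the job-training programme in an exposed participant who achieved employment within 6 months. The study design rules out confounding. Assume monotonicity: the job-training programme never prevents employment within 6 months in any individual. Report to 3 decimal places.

p₁ = P(outcome | exposed) = 906/1390 = 0.6518
p₀ = P(outcome | unexposed) = 813/3021 = 0.26912
Under exogeneity and monotonicity, PN = (p₁ − p₀) / p₁.
PN = (0.6518 − 0.26912) / 0.6518 = 0.38268 / 0.6518 ≈ 0.5871

PN ≈ 0.587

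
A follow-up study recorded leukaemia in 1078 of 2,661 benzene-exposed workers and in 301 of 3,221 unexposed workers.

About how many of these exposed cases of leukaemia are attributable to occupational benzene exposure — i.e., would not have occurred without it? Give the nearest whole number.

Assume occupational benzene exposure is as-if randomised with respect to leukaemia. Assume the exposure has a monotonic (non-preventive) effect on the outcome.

p₁ = P(outcome | exposed) = 1078/2661 = 0.40511
p₀ = P(outcome | unexposed) = 301/3221 = 0.093449
PN = (p₁ − p₀)/p₁ = (0.40511 − 0.093449) / 0.40511 ≈ 0.76932.
Attributable cases ≈ PN × (exposed cases) = 0.76932 × 1078 ≈ 829.33.

about 829 cases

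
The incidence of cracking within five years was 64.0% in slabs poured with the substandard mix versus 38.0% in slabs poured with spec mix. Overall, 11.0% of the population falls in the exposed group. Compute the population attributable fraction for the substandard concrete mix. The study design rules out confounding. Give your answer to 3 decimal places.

PAF ≈ 0.070

p₁ = 0.64, p₀ = 0.38.
Overall risk P(Y=1) = π·p₁ + (1−π)·p₀ = 0.11×0.64 + 0.89×0.38 = 0.4086.
Under exogeneity, PAF = [P(Y=1) − p₀] / P(Y=1).
PAF = (0.4086 − 0.38) / 0.4086 ≈ 0.0700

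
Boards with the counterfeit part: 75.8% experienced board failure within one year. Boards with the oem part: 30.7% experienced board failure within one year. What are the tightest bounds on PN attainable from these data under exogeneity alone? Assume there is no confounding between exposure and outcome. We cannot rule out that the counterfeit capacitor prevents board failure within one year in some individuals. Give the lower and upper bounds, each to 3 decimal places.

0.595 ≤ PN ≤ 0.914

p₁ = 0.758, p₀ = 0.307.
Under exogeneity alone the bounds on PN are max{0,(p₁−p₀)/p₁} ≤ PN ≤ min{1,(1−p₀)/p₁}.
  lower = (p₁ − p₀)/p₁ = 0.451 / 0.758 ≈ 0.5950
  upper = min{1, (1 − p₀)/p₁} = 0.693 / 0.758 ≈ 0.9142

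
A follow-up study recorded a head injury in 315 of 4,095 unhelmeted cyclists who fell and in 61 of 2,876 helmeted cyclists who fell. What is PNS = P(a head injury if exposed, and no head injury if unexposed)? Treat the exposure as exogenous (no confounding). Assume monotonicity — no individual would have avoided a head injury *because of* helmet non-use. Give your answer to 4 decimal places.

p₁ = P(outcome | exposed) = 315/4095 = 0.076923
p₀ = P(outcome | unexposed) = 61/2876 = 0.02121
Under exogeneity and monotonicity, PNS = p₁ − p₀.
PNS = 0.076923 − 0.02121 = 0.055713

PNS ≈ 0.0557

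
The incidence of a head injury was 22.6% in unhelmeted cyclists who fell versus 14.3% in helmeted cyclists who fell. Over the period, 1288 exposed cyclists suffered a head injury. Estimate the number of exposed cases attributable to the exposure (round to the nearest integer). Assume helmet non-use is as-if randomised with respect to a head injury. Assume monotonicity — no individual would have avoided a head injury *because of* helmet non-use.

about 473 cases

p₁ = 0.226, p₀ = 0.143.
PN = (p₁ − p₀)/p₁ = (0.226 − 0.143) / 0.226 ≈ 0.36726.
Attributable cases ≈ PN × (exposed cases) = 0.36726 × 1288 ≈ 473.03.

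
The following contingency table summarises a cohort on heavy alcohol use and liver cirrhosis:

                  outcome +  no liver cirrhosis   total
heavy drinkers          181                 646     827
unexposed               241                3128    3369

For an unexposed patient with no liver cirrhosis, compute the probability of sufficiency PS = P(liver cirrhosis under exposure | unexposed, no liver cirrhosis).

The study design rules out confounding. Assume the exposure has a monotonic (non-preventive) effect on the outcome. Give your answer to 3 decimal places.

PS ≈ 0.159

p₁ = P(outcome | exposed) = 181/827 = 0.21886
p₀ = P(outcome | unexposed) = 241/3369 = 0.071535
Under exogeneity and monotonicity, PS = (p₁ − p₀) / (1 − p₀).
PS = (0.21886 − 0.071535) / (1 − 0.071535) = 0.14733 / 0.92847 ≈ 0.1587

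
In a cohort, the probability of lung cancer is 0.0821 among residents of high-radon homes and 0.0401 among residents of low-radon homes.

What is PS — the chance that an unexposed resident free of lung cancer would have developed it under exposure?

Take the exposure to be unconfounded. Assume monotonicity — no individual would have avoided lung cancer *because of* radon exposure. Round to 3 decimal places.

PS ≈ 0.044

Let p₁ = 0.0821, p₀ = 0.0401.
Under exogeneity and monotonicity, PS = (p₁ − p₀) / (1 − p₀).
PS = (0.0821 − 0.0401) / (1 − 0.0401) = 0.042 / 0.9599 ≈ 0.0438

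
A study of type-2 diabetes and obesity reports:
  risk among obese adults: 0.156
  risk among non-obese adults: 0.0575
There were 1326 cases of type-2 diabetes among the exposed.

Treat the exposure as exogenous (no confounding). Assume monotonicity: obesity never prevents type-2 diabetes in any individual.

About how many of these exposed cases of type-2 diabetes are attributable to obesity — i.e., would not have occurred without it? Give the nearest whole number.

Let p₁ = 0.156, p₀ = 0.0575.
PN = (p₁ − p₀)/p₁ = (0.156 − 0.0575) / 0.156 ≈ 0.63141.
Attributable cases ≈ PN × (exposed cases) = 0.63141 × 1326 ≈ 837.25.

about 837 cases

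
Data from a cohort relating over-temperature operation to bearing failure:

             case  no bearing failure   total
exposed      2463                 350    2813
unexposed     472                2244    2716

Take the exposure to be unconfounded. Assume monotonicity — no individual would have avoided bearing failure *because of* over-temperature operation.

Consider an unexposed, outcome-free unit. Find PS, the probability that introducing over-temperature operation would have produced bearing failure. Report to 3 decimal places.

p₁ = P(outcome | exposed) = 2463/2813 = 0.87558
p₀ = P(outcome | unexposed) = 472/2716 = 0.17378
Under exogeneity and monotonicity, PS = (p₁ − p₀)/(1 − p₀).
PS = (0.87558 − 0.17378) / 0.82622 ≈ 0.8494

PS ≈ 0.849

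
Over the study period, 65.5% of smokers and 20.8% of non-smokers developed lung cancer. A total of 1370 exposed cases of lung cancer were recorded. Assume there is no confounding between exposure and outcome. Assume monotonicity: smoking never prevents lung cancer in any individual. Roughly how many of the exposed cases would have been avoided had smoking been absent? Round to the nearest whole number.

p₁ = 0.655, p₀ = 0.208.
PN = (p₁ − p₀)/p₁ = (0.655 − 0.208) / 0.655 ≈ 0.68244.
Attributable cases ≈ PN × (exposed cases) = 0.68244 × 1370 ≈ 934.95.

about 935 cases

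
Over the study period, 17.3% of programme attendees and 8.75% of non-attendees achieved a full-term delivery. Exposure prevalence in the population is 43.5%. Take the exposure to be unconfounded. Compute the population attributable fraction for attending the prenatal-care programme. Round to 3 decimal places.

PAF ≈ 0.298

p₁ = 0.173, p₀ = 0.0875.
Overall risk P(Y=1) = π·p₁ + (1−π)·p₀ = 0.435×0.173 + 0.565×0.0875 = 0.12469.
Under exogeneity, PAF = [P(Y=1) − p₀] / P(Y=1).
PAF = (0.12469 − 0.0875) / 0.12469 ≈ 0.2983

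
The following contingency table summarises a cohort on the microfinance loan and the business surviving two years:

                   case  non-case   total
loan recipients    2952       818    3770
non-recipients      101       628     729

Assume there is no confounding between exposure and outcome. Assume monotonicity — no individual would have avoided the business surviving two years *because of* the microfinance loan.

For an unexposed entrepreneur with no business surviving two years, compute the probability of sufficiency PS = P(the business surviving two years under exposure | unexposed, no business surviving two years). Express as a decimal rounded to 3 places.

PS ≈ 0.748

p₁ = P(outcome | exposed) = 2952/3770 = 0.78302
p₀ = P(outcome | unexposed) = 101/729 = 0.13855
Under exogeneity and monotonicity, PS = (p₁ − p₀)/(1 − p₀).
PS = (0.78302 − 0.13855) / 0.86145 ≈ 0.7481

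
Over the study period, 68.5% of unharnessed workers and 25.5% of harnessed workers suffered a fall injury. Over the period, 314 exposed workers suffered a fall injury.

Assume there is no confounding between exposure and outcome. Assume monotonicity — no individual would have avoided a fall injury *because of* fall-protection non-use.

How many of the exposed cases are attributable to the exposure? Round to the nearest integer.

about 197 cases

p₁ = 0.685, p₀ = 0.255.
PN = (p₁ − p₀)/p₁ = (0.685 − 0.255) / 0.685 ≈ 0.62774.
Attributable cases ≈ PN × (exposed cases) = 0.62774 × 314 ≈ 197.11.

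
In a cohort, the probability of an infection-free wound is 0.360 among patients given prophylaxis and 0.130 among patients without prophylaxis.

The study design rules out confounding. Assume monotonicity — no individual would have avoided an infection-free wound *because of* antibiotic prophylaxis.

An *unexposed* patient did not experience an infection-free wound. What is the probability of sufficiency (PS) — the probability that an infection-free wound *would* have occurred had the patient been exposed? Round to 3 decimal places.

Let p₁ = 0.36, p₀ = 0.13.
Under exogeneity and monotonicity, PS = (p₁ − p₀) / (1 − p₀).
PS = (0.36 − 0.13) / (1 − 0.13) = 0.23 / 0.87 ≈ 0.2644

PS ≈ 0.264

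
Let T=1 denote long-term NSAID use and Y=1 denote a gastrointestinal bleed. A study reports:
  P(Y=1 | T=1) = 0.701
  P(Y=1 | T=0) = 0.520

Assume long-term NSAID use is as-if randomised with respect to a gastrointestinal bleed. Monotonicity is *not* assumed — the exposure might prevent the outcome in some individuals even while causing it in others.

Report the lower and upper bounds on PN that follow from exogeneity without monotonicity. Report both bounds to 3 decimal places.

Let p₁ = 0.701, p₀ = 0.52.
Under exogeneity alone the bounds on PN are max{0,(p₁−p₀)/p₁} ≤ PN ≤ min{1,(1−p₀)/p₁}.
  lower = (p₁ − p₀)/p₁ = 0.181 / 0.701 ≈ 0.2582
  upper = min{1, (1 − p₀)/p₁} = 0.48 / 0.701 ≈ 0.6847

0.258 ≤ PN ≤ 0.685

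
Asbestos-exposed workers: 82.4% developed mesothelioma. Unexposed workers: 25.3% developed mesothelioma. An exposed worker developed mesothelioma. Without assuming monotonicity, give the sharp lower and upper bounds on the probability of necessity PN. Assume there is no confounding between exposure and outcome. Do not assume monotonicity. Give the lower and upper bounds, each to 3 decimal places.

0.693 ≤ PN ≤ 0.907

p₁ = 0.824, p₀ = 0.253.
Under exogeneity alone the bounds on PN are max{0,(p₁−p₀)/p₁} ≤ PN ≤ min{1,(1−p₀)/p₁}.
  lower = (p₁ − p₀)/p₁ = 0.571 / 0.824 ≈ 0.6930
  upper = min{1, (1 − p₀)/p₁} = 0.747 / 0.824 ≈ 0.9066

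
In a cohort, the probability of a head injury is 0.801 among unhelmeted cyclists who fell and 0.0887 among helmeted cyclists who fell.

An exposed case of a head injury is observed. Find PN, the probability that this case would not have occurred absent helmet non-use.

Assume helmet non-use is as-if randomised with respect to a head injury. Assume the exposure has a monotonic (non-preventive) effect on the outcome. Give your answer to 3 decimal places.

PN ≈ 0.889

Let p₁ = 0.801, p₀ = 0.0887.
Under exogeneity and monotonicity, PN = (p₁ − p₀) / p₁.
PN = (0.801 − 0.0887) / 0.801 = 0.7123 / 0.801 ≈ 0.8893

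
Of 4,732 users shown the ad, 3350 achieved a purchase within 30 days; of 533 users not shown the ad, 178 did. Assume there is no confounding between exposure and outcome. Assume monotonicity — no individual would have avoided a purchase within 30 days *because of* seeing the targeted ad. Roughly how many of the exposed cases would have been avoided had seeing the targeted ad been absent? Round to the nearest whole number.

p₁ = P(outcome | exposed) = 3350/4732 = 0.70795
p₀ = P(outcome | unexposed) = 178/533 = 0.33396
PN = (p₁ − p₀)/p₁ = (0.70795 − 0.33396) / 0.70795 ≈ 0.52827.
Attributable cases ≈ PN × (exposed cases) = 0.52827 × 3350 ≈ 1769.71.

about 1770 cases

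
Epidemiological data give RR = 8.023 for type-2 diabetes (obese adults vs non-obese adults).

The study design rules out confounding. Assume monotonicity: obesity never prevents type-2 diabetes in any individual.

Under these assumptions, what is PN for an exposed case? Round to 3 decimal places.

Under exogeneity and monotonicity, PN = (RR − 1) / RR = 1 − 1/RR.
PN = (8.023 − 1) / 8.023 = 7.023 / 8.023 ≈ 0.8754

PN ≈ 0.875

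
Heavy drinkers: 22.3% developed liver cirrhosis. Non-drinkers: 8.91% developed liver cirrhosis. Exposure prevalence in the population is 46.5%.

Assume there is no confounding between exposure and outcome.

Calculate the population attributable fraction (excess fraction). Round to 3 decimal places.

p₁ = 0.223, p₀ = 0.0891.
Overall risk P(Y=1) = π·p₁ + (1−π)·p₀ = 0.465×0.223 + 0.535×0.0891 = 0.15136.
Under exogeneity, PAF = [P(Y=1) − p₀] / P(Y=1).
PAF = (0.15136 − 0.0891) / 0.15136 ≈ 0.4114

PAF ≈ 0.411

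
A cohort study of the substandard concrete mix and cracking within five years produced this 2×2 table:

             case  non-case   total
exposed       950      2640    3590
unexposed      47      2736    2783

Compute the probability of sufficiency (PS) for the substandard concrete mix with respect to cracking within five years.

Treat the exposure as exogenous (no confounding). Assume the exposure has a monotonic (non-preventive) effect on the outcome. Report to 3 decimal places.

p₁ = P(outcome | exposed) = 950/3590 = 0.26462
p₀ = P(outcome | unexposed) = 47/2783 = 0.016888
Under exogeneity and monotonicity, PS = (p₁ − p₀)/(1 − p₀).
PS = (0.26462 − 0.016888) / 0.98311 ≈ 0.2520

PS ≈ 0.252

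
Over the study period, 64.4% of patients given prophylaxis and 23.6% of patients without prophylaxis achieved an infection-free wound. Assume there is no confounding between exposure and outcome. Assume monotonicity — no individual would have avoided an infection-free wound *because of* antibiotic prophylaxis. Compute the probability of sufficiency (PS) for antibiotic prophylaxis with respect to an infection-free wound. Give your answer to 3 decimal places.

p₁ = 0.644, p₀ = 0.236.
Under exogeneity and monotonicity, PS = (p₁ − p₀) / (1 − p₀).
PS = (0.644 − 0.236) / (1 − 0.236) = 0.408 / 0.764 ≈ 0.5340

PS ≈ 0.534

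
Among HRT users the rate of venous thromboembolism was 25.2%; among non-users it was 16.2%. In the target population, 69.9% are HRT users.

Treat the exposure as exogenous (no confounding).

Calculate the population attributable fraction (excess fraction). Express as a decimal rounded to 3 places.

PAF ≈ 0.280

p₁ = 0.252, p₀ = 0.162.
Overall risk P(Y=1) = π·p₁ + (1−π)·p₀ = 0.699×0.252 + 0.301×0.162 = 0.22491.
Under exogeneity, PAF = [P(Y=1) − p₀] / P(Y=1).
PAF = (0.22491 − 0.162) / 0.22491 ≈ 0.2797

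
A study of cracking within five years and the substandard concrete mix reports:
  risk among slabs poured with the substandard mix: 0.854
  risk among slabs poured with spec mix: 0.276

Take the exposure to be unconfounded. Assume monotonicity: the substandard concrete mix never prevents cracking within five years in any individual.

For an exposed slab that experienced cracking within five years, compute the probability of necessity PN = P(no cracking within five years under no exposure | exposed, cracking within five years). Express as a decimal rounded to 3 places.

Let p₁ = 0.854, p₀ = 0.276.
Under exogeneity and monotonicity, PN = (p₁ − p₀) / p₁.
PN = (0.854 − 0.276) / 0.854 = 0.578 / 0.854 ≈ 0.6768

PN ≈ 0.677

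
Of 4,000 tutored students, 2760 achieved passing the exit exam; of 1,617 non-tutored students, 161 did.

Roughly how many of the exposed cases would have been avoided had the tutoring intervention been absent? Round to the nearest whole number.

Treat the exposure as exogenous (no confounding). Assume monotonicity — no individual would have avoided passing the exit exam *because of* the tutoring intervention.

p₁ = P(outcome | exposed) = 2760/4000 = 0.69
p₀ = P(outcome | unexposed) = 161/1617 = 0.099567
PN = (p₁ − p₀)/p₁ = (0.69 − 0.099567) / 0.69 ≈ 0.85570.
Attributable cases ≈ PN × (exposed cases) = 0.85570 × 2760 ≈ 2361.73.

about 2362 cases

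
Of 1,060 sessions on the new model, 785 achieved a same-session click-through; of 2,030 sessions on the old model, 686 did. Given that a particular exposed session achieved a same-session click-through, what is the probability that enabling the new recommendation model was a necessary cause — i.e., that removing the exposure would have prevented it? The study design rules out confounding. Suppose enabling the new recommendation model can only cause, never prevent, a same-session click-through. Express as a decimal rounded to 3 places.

p₁ = P(outcome | exposed) = 785/1060 = 0.74057
p₀ = P(outcome | unexposed) = 686/2030 = 0.33793
Under exogeneity and monotonicity, PN = (p₁ − p₀) / p₁.
PN = (0.74057 − 0.33793) / 0.74057 = 0.40264 / 0.74057 ≈ 0.5437

PN ≈ 0.544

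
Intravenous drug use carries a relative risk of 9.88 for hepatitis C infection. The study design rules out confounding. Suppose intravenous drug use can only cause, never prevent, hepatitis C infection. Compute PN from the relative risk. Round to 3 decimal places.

Under exogeneity and monotonicity, PN = (RR − 1) / RR = 1 − 1/RR.
PN = (9.88 − 1) / 9.88 = 8.88 / 9.88 ≈ 0.8988

PN ≈ 0.899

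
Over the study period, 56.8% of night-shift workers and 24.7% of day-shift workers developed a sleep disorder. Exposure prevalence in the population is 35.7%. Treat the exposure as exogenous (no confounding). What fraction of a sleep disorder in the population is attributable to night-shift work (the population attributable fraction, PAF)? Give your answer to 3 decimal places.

p₁ = 0.568, p₀ = 0.247.
Overall risk P(Y=1) = π·p₁ + (1−π)·p₀ = 0.357×0.568 + 0.643×0.247 = 0.3616.
Under exogeneity, PAF = [P(Y=1) − p₀] / P(Y=1).
PAF = (0.3616 − 0.247) / 0.3616 ≈ 0.3169

PAF ≈ 0.317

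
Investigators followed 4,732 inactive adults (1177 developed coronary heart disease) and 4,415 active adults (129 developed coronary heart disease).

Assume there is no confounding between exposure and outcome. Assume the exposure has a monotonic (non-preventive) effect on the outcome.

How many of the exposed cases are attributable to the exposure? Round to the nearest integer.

p₁ = P(outcome | exposed) = 1177/4732 = 0.24873
p₀ = P(outcome | unexposed) = 129/4415 = 0.029219
PN = (p₁ − p₀)/p₁ = (0.24873 − 0.029219) / 0.24873 ≈ 0.88253.
Attributable cases ≈ PN × (exposed cases) = 0.88253 × 1177 ≈ 1038.74.

about 1039 cases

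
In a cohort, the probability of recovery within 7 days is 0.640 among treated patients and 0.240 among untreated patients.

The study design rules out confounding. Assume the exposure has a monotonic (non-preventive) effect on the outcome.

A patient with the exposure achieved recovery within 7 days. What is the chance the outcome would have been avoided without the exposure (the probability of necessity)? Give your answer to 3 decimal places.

Let p₁ = 0.64, p₀ = 0.24.
Under exogeneity and monotonicity, PN = (p₁ − p₀) / p₁.
PN = (0.64 − 0.24) / 0.64 = 0.4 / 0.64 ≈ 0.6250

PN ≈ 0.625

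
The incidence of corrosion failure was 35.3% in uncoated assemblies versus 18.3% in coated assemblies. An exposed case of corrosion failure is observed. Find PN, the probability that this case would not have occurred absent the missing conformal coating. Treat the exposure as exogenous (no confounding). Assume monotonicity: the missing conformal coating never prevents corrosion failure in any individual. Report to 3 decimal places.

p₁ = 0.353, p₀ = 0.183.
Under exogeneity and monotonicity, PN = (p₁ − p₀) / p₁.
PN = (0.353 − 0.183) / 0.353 = 0.17 / 0.353 ≈ 0.4816

PN ≈ 0.482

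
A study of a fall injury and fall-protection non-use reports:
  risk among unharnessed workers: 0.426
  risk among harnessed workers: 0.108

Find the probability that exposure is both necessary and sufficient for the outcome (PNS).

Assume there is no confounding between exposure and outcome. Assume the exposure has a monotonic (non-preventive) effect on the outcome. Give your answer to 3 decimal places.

Let p₁ = 0.426, p₀ = 0.108.
Under exogeneity and monotonicity, PNS = p₁ − p₀.
PNS = 0.426 − 0.108 = 0.318

PNS ≈ 0.318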